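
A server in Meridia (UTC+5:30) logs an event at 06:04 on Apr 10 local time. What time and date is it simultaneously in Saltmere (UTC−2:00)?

22:34 on Apr 9

In UTC: 06:04 − 5:30 = 00:34 on Apr 10.
Saltmere is UTC−2:00: 00:34 − 2:00 = 22:34 on Apr 9.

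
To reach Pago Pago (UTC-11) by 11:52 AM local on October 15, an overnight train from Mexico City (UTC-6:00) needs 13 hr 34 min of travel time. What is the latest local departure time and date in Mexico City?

3:18 AM on October 15

Target arrival in UTC: 11:52 AM + 11:00 = 10:52 PM on Oct 15.
Subtract 13 hours 34 minutes → departure 9:18 AM UTC on Oct 15.
Mexico City is UTC−6:00: 9:18 AM − 6:00 = 3:18 AM on Oct 15.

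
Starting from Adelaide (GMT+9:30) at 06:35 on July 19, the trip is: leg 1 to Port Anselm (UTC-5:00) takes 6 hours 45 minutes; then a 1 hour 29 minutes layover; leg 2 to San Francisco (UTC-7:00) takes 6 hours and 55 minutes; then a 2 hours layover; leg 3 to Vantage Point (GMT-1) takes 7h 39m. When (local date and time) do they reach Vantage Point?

20:53 on July 19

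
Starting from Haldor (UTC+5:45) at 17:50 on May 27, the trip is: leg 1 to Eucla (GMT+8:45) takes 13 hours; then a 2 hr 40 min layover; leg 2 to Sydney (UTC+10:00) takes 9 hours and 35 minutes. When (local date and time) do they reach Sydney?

Convert departure to UTC: 17:50 − 5:45 = 12:05 UTC on May 27.
Add 13 hours leg 1 → 01:05 UTC (May 28).
Add 2 hours and 40 minutes layover in Eucla → 03:45 UTC.
Add 9 hours and 35 minutes leg 2 → 13:20 UTC.
Sydney is UTC+10:00, so local arrival = 13:20 + 10:00 = 23:20 on May 28.

23:20 on May 28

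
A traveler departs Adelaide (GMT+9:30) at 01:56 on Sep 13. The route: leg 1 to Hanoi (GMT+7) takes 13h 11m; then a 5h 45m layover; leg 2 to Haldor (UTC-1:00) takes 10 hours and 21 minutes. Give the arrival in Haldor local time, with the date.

Convert departure to UTC: 01:56 − 9:30 = 16:26 UTC on Sep 12.
Add 13 hours 11 minutes leg 1 → 05:37 UTC (Sep 13).
Add 5 hours 45 minutes layover in Hanoi → 11:22 UTC.
Add 10 hours 21 minutes leg 2 → 21:43 UTC.
Haldor is UTC−1:00, so local arrival = 21:43 − 1:00 = 20:43 on Sep 13.

20:43 on Sep 13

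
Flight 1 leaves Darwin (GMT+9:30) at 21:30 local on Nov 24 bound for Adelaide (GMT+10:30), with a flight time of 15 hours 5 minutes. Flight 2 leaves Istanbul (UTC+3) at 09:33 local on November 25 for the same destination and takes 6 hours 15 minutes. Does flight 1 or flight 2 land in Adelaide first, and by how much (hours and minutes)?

the first, by 9 hours 43 minutes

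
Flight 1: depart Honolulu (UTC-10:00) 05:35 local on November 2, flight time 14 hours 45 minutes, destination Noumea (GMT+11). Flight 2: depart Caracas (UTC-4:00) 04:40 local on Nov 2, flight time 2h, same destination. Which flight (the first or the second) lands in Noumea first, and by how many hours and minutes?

the second, by 19 hours 40 minutes

Flight 1 in UTC: 05:35 + 10:00 = 15:35 on Nov 2.
+14 hours 45 minutes → arrive 06:20 UTC on Nov 3.
Flight 2 in UTC: 04:40 + 4:00 = 08:40 on Nov 2.
+2 hours → arrive 10:40 UTC on Nov 2.
Flight 2 lands earlier by 19 hours 40 minutes.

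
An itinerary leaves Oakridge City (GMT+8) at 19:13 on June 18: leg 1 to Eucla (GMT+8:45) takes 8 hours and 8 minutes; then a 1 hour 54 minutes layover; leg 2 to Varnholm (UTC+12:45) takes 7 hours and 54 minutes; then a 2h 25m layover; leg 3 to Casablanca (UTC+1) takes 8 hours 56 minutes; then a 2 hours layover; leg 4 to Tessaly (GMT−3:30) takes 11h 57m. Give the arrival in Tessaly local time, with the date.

02:57 on June 20

Convert departure to UTC: 19:13 − 8:00 = 11:13 UTC on Jun 18.
Add 8 hours and 8 minutes leg 1 → 19:21 UTC.
Add 1 hour and 54 minutes layover in Eucla → 21:15 UTC.
Add 7 hours and 54 minutes leg 2 → 05:09 UTC (Jun 19).
Add 2 hours 25 minutes layover in Varnholm → 07:34 UTC.
Add 8 hours and 56 minutes leg 3 → 16:30 UTC.
Add 2 hours layover in Casablanca → 18:30 UTC.
Add 11 hours 57 minutes leg 4 → 06:27 UTC (Jun 20).
Tessaly is UTC−3:30, so local arrival = 06:27 − 3:30 = 02:57 on Jun 20.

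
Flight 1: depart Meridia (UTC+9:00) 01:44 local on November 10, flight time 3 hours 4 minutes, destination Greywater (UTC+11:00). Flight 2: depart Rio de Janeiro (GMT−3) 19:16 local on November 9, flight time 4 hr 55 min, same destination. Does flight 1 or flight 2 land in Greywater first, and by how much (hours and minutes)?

Flight 1 in UTC: 01:44 − 9:00 = 16:44 on Nov 9.
+3 hours 4 minutes → arrive 19:48 UTC on Nov 9.
Flight 2 in UTC: 19:16 + 3:00 = 22:16 on Nov 9.
+4 hours 55 minutes → arrive 03:11 UTC on Nov 10.
Flight 1 lands earlier by 7 hours 23 minutes.

the first, by 7 hours 23 minutes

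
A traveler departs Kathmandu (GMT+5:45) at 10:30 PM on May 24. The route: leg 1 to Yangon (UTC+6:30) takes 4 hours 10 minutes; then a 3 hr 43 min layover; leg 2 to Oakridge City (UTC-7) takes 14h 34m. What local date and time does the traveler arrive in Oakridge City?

Convert departure to UTC: 10:30 PM − 5:45 = 4:45 PM UTC on May 24.
Add 4 hours 10 minutes leg 1 → 8:55 PM UTC.
Add 3 hours 43 minutes layover in Yangon → 12:38 AM UTC (May 25).
Add 14 hours and 34 minutes leg 2 → 3:12 PM UTC.
Oakridge City is UTC−7:00, so local arrival = 3:12 PM − 7:00 = 8:12 AM on May 25.

8:12 AM on May 25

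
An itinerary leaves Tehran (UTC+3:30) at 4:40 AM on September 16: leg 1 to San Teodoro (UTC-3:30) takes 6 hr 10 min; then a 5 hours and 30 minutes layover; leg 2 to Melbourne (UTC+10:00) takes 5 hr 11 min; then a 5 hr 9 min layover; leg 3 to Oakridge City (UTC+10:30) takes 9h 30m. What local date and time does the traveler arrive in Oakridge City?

Convert departure to UTC: 4:40 AM − 3:30 = 1:10 AM UTC on Sep 16.
Add 6 hours 10 minutes leg 1 → 7:20 AM UTC.
Add 5 hours 30 minutes layover in San Teodoro → 12:50 PM UTC.
Add 5 hours and 11 minutes leg 2 → 6:01 PM UTC.
Add 5 hours 9 minutes layover in Melbourne → 11:10 PM UTC.
Add 9 hours 30 minutes leg 3 → 8:40 AM UTC (Sep 17).
Oakridge City is UTC+10:30, so local arrival = 8:40 AM + 10:30 = 7:10 PM on Sep 17.

7:10 PM on Sep 17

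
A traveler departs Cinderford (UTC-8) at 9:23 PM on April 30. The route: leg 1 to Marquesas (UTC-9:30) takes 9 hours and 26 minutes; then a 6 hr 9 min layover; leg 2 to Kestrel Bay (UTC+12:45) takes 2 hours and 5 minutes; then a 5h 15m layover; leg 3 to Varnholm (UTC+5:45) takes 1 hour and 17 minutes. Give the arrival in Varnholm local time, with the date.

11:20 AM on May 2

Convert departure to UTC: 9:23 PM + 8:00 = 5:23 AM UTC on May 1.
Add 9 hours and 26 minutes leg 1 → 2:49 PM UTC.
Add 6 hours and 9 minutes layover in Marquesas → 8:58 PM UTC.
Add 2 hours and 5 minutes leg 2 → 11:03 PM UTC.
Add 5 hours and 15 minutes layover in Kestrel Bay → 4:18 AM UTC (May 2).
Add 1 hour and 17 minutes leg 3 → 5:35 AM UTC.
Varnholm is UTC+5:45, so local arrival = 5:35 AM + 5:45 = 11:20 AM on May 2.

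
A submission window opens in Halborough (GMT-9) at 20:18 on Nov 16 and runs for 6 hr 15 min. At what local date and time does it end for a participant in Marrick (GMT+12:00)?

Convert start to UTC: 20:18 + 9:00 = 05:18 UTC on Nov 17.
Add 6 hours 15 minutes duration → 11:33 UTC.
Marrick is UTC+12:00, so local end time = 11:33 + 12:00 = 23:33 on Nov 17.

23:33 on Nov 17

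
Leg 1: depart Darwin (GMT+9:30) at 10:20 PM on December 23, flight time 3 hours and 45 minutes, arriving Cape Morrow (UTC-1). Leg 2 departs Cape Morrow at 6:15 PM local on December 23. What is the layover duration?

Convert departure to UTC: 10:20 PM − 9:30 = 12:50 PM UTC on Dec 23.
Add 3 hours and 45 minutes flight time → 4:35 PM UTC.
Cape Morrow is UTC−1:00, so local arrival = 4:35 PM − 1:00 = 3:35 PM on Dec 23.
Layover = 6:15 PM − 3:35 PM = 2 hours 40 minutes.

2 hours 40 minutes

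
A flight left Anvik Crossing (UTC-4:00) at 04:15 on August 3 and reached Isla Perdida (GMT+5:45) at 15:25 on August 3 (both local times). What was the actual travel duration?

1 hour 25 minutes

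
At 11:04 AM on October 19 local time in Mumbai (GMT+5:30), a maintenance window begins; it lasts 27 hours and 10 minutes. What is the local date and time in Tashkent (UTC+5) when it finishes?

Convert start to UTC: 11:04 AM − 5:30 = 5:34 AM UTC on Oct 19.
Add 27 hours and 10 minutes duration → 8:44 AM UTC (Oct 20).
Tashkent is UTC+5:00, so local end time = 8:44 AM + 5:00 = 1:44 PM on Oct 20.

1:44 PM on October 20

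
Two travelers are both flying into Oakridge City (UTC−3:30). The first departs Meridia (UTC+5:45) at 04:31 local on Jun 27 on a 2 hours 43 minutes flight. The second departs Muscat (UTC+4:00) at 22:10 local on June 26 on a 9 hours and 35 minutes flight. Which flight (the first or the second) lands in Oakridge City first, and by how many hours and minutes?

the first, by 2 hours 16 minutes

Flight 1 in UTC: 04:31 − 5:45 = 22:46 on Jun 26.
+2 hours 43 minutes → arrive 01:29 UTC on Jun 27.
Flight 2 in UTC: 22:10 − 4:00 = 18:10 on Jun 26.
+9 hours 35 minutes → arrive 03:45 UTC on Jun 27.
Flight 1 lands earlier by 2 hours 16 minutes.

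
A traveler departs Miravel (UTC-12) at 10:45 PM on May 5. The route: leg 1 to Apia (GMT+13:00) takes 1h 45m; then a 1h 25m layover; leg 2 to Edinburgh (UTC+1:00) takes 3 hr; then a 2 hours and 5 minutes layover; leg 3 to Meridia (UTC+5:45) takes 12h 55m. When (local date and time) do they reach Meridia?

Convert departure to UTC: 10:45 PM + 12:00 = 10:45 AM UTC on May 6.
Add 1 hour and 45 minutes leg 1 → 12:30 PM UTC.
Add 1 hour and 25 minutes layover in Apia → 1:55 PM UTC.
Add 3 hours leg 2 → 4:55 PM UTC.
Add 2 hours and 5 minutes layover in Edinburgh → 7:00 PM UTC.
Add 12 hours 55 minutes leg 3 → 7:55 AM UTC (May 7).
Meridia is UTC+5:45, so local arrival = 7:55 AM + 5:45 = 1:40 PM on May 7.

1:40 PM on May 7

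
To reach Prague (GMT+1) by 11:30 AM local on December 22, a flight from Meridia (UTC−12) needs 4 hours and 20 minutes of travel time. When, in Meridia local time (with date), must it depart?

6:10 PM on December 21

Target arrival in UTC: 11:30 AM − 1:00 = 10:30 AM on Dec 22.
Subtract 4 hours and 20 minutes → departure 6:10 AM UTC on Dec 22.
Meridia is UTC−12:00: 6:10 AM − 12:00 = 6:10 PM on Dec 21.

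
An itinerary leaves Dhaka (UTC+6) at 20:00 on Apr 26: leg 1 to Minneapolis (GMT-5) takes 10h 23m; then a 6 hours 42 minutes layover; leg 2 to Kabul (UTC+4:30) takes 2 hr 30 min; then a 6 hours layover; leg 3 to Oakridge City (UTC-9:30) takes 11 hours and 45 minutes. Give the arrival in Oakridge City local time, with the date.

Convert departure to UTC: 20:00 − 6:00 = 14:00 UTC on Apr 26.
Add 10 hours and 23 minutes leg 1 → 00:23 UTC (Apr 27).
Add 6 hours 42 minutes layover in Minneapolis → 07:05 UTC.
Add 2 hours and 30 minutes leg 2 → 09:35 UTC.
Add 6 hours layover in Kabul → 15:35 UTC.
Add 11 hours and 45 minutes leg 3 → 03:20 UTC (Apr 28).
Oakridge City is UTC−9:30, so local arrival = 03:20 − 9:30 = 17:50 on Apr 27.

17:50 on April 27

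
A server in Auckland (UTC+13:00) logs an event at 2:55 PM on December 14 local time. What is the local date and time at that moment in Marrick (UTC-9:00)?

Marrick is 22:00 behind Auckland.
Shift by the zone difference: 2:55 PM − 22:00 = 4:55 PM on Dec 13 in Marrick.

4:55 PM on December 13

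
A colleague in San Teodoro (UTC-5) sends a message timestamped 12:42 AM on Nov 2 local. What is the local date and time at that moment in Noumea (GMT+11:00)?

In UTC: 12:42 AM + 5:00 = 5:42 AM on Nov 2.
Noumea is UTC+11:00: 5:42 AM + 11:00 = 4:42 PM on Nov 2.

4:42 PM on November 2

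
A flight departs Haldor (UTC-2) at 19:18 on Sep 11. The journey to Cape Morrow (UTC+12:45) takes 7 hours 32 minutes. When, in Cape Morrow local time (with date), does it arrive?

Convert departure to UTC: 19:18 + 2:00 = 21:18 UTC on Sep 11.
Add 7 hours and 32 minutes travel time → 04:50 UTC (Sep 12).
Cape Morrow is UTC+12:45, so local arrival = 04:50 + 12:45 = 17:35 on Sep 12.

17:35 on September 12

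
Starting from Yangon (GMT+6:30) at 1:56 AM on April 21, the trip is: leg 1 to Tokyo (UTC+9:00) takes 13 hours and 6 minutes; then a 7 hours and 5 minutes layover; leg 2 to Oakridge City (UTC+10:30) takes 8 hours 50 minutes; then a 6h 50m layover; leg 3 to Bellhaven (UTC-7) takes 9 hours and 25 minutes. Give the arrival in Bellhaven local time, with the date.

9:42 AM on April 22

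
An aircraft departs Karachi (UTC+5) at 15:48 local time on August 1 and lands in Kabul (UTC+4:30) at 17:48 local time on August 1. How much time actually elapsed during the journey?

2 hours 30 minutes

Departure in UTC: 15:48 − 5:00 = 10:48 on Aug 1.
Arrival in UTC: 17:48 − 4:30 = 13:18 on Aug 1.
Elapsed = 13:18 − 10:48 = 2 hours 30 minutes.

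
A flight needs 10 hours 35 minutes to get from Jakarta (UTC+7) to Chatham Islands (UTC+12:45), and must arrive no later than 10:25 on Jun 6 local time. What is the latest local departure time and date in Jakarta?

Target arrival in UTC: 10:25 − 12:45 = 21:40 on Jun 5.
Subtract 10 hours and 35 minutes → departure 11:05 UTC on Jun 5.
Jakarta is UTC+7:00: 11:05 + 7:00 = 18:05 on Jun 5.

18:05 on June 5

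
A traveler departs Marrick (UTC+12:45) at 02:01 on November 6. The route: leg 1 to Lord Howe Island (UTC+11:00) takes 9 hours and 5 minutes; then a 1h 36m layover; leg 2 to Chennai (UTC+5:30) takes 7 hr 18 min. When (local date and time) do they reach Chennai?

Convert departure to UTC: 02:01 − 12:45 = 13:16 UTC on Nov 5.
Add 9 hours and 5 minutes leg 1 → 22:21 UTC.
Add 1 hour 36 minutes layover in Lord Howe Island → 23:57 UTC.
Add 7 hours 18 minutes leg 2 → 07:15 UTC (Nov 6).
Chennai is UTC+5:30, so local arrival = 07:15 + 5:30 = 12:45 on Nov 6.

12:45 on November 6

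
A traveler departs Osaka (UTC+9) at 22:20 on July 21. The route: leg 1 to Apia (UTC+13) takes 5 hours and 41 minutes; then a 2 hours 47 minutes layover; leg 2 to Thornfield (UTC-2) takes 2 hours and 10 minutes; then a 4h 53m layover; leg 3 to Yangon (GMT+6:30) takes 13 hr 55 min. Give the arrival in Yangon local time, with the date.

01:16 on Jul 23

Convert departure to UTC: 22:20 − 9:00 = 13:20 UTC on Jul 21.
Add 5 hours 41 minutes leg 1 → 19:01 UTC.
Add 2 hours and 47 minutes layover in Apia → 21:48 UTC.
Add 2 hours and 10 minutes leg 2 → 23:58 UTC.
Add 4 hours 53 minutes layover in Thornfield → 04:51 UTC (Jul 22).
Add 13 hours and 55 minutes leg 3 → 18:46 UTC.
Yangon is UTC+6:30, so local arrival = 18:46 + 6:30 = 01:16 on Jul 23.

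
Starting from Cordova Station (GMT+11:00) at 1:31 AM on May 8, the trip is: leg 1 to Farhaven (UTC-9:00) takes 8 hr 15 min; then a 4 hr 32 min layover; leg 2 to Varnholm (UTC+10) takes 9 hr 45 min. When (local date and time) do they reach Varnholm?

11:03 PM on May 8

Convert departure to UTC: 1:31 AM − 11:00 = 2:31 PM UTC on May 7.
Add 8 hours 15 minutes leg 1 → 10:46 PM UTC.
Add 4 hours and 32 minutes layover in Farhaven → 3:18 AM UTC (May 8).
Add 9 hours and 45 minutes leg 2 → 1:03 PM UTC.
Varnholm is UTC+10:00, so local arrival = 1:03 PM + 10:00 = 11:03 PM on May 8.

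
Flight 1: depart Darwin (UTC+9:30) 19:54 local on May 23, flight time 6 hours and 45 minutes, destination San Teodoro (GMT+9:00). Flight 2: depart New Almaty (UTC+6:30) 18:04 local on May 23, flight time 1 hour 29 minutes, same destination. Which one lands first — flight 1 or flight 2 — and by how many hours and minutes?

the second, by 4 hours 6 minutes

Flight 1 in UTC: 19:54 − 9:30 = 10:24 on May 23.
+6 hours 45 minutes → arrive 17:09 UTC on May 23.
Flight 2 in UTC: 18:04 − 6:30 = 11:34 on May 23.
+1 hour and 29 minutes → arrive 13:03 UTC on May 23.
Flight 2 lands earlier by 4 hours 6 minutes.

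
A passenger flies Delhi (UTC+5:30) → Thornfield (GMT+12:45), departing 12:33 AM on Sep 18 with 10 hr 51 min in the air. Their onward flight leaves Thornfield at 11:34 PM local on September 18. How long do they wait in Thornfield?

Convert departure to UTC: 12:33 AM − 5:30 = 7:03 PM UTC on Sep 17.
Add 10 hours 51 minutes flight time → 5:54 AM UTC (Sep 18).
Thornfield is UTC+12:45, so local arrival = 5:54 AM + 12:45 = 6:39 PM on Sep 18.
Layover = 11:34 PM − 6:39 PM = 4 hours 55 minutes.

4 hours 55 minutes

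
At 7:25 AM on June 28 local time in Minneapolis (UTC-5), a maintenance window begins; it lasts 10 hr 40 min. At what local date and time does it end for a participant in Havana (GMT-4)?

7:05 PM on June 28

Convert start to UTC: 7:25 AM + 5:00 = 12:25 PM UTC on Jun 28.
Add 10 hours 40 minutes duration → 11:05 PM UTC.
Havana is UTC−4:00, so local end time = 11:05 PM − 4:00 = 7:05 PM on Jun 28.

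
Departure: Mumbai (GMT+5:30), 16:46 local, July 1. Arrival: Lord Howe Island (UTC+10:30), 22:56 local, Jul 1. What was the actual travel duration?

Departure in UTC: 16:46 − 5:30 = 11:16 on Jul 1.
Arrival in UTC: 22:56 − 10:30 = 12:26 on Jul 1.
Elapsed = 12:26 − 11:16 = 1 hour 10 minutes.

1 hour 10 minutes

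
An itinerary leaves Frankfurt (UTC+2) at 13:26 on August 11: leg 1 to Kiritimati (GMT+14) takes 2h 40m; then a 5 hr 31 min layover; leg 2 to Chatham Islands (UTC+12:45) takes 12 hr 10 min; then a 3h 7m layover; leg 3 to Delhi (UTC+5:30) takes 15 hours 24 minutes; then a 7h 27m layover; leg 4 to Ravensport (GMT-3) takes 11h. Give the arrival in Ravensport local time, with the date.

17:45 on Aug 13

Convert departure to UTC: 13:26 − 2:00 = 11:26 UTC on Aug 11.
Add 2 hours 40 minutes leg 1 → 14:06 UTC.
Add 5 hours and 31 minutes layover in Kiritimati → 19:37 UTC.
Add 12 hours 10 minutes leg 2 → 07:47 UTC (Aug 12).
Add 3 hours 7 minutes layover in Chatham Islands → 10:54 UTC.
Add 15 hours 24 minutes leg 3 → 02:18 UTC (Aug 13).
Add 7 hours 27 minutes layover in Delhi → 09:45 UTC.
Add 11 hours leg 4 → 20:45 UTC.
Ravensport is UTC−3:00, so local arrival = 20:45 − 3:00 = 17:45 on Aug 13.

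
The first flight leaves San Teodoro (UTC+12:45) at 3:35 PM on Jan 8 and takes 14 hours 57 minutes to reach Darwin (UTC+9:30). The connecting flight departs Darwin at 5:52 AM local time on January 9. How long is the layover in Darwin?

Convert departure to UTC: 3:35 PM − 12:45 = 2:50 AM UTC on Jan 8.
Add 14 hours and 57 minutes flight time → 5:47 PM UTC.
Darwin is UTC+9:30, so local arrival = 5:47 PM + 9:30 = 3:17 AM on Jan 9.
Layover = 5:52 AM − 3:17 AM = 2 hours 35 minutes.

2 hours 35 minutes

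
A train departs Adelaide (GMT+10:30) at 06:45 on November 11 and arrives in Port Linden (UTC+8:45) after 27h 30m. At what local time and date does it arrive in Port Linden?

08:30 on November 12

Convert departure to UTC: 06:45 − 10:30 = 20:15 UTC on Nov 10.
Add 27 hours and 30 minutes travel time → 23:45 UTC (Nov 11).
Port Linden is UTC+8:45, so local arrival = 23:45 + 8:45 = 08:30 on Nov 12.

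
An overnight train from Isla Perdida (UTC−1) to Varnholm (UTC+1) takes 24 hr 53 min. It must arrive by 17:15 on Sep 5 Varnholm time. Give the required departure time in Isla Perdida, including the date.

14:22 on September 4

Target arrival in UTC: 17:15 − 1:00 = 16:15 on Sep 5.
Subtract 24 hours 53 minutes → departure 15:22 UTC on Sep 4.
Isla Perdida is UTC−1:00: 15:22 − 1:00 = 14:22 on Sep 4.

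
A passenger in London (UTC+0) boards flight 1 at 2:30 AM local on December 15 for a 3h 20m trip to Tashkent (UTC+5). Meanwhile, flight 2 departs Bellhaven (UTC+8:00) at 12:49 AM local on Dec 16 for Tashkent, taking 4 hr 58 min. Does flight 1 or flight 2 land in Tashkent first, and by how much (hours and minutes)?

the first, by 15 hours 57 minutes

Flight 1 departs at 2:30 AM UTC (Dec 15).
+3 hours and 20 minutes → arrive 5:50 AM UTC on Dec 15.
Flight 2 in UTC: 12:49 AM − 8:00 = 4:49 PM on Dec 15.
+4 hours 58 minutes → arrive 9:47 PM UTC on Dec 15.
Flight 1 lands earlier by 15 hours 57 minutes.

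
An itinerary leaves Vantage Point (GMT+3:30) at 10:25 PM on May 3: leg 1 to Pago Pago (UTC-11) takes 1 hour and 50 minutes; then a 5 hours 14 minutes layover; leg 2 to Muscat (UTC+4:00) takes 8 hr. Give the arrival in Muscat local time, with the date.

1:59 PM on May 4

Convert departure to UTC: 10:25 PM − 3:30 = 6:55 PM UTC on May 3.
Add 1 hour and 50 minutes leg 1 → 8:45 PM UTC.
Add 5 hours 14 minutes layover in Pago Pago → 1:59 AM UTC (May 4).
Add 8 hours leg 2 → 9:59 AM UTC.
Muscat is UTC+4:00, so local arrival = 9:59 AM + 4:00 = 1:59 PM on May 4.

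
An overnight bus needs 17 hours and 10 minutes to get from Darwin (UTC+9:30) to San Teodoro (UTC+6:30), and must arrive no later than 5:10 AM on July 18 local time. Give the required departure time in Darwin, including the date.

3:00 PM on Jul 17

Target arrival in UTC: 5:10 AM − 6:30 = 10:40 PM on Jul 17.
Subtract 17 hours and 10 minutes → departure 5:30 AM UTC on Jul 17.
Darwin is UTC+9:30: 5:30 AM + 9:30 = 3:00 PM on Jul 17.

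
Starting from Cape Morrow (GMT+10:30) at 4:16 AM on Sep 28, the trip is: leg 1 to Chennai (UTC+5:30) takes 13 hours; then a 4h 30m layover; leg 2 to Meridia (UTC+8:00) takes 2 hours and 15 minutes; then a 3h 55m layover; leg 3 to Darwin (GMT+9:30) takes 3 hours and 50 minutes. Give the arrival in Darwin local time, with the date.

Convert departure to UTC: 4:16 AM − 10:30 = 5:46 PM UTC on Sep 27.
Add 13 hours leg 1 → 6:46 AM UTC (Sep 28).
Add 4 hours 30 minutes layover in Chennai → 11:16 AM UTC.
Add 2 hours and 15 minutes leg 2 → 1:31 PM UTC.
Add 3 hours 55 minutes layover in Meridia → 5:26 PM UTC.
Add 3 hours and 50 minutes leg 3 → 9:16 PM UTC.
Darwin is UTC+9:30, so local arrival = 9:16 PM + 9:30 = 6:46 AM on Sep 29.

6:46 AM on September 29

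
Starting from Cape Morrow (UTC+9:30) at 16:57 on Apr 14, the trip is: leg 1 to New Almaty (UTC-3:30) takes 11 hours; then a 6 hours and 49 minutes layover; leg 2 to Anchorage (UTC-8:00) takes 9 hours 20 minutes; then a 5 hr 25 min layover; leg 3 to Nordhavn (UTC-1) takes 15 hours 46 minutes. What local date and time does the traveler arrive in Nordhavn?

Convert departure to UTC: 16:57 − 9:30 = 07:27 UTC on Apr 14.
Add 11 hours leg 1 → 18:27 UTC.
Add 6 hours 49 minutes layover in New Almaty → 01:16 UTC (Apr 15).
Add 9 hours 20 minutes leg 2 → 10:36 UTC.
Add 5 hours 25 minutes layover in Anchorage → 16:01 UTC.
Add 15 hours and 46 minutes leg 3 → 07:47 UTC (Apr 16).
Nordhavn is UTC−1:00, so local arrival = 07:47 − 1:00 = 06:47 on Apr 16.

06:47 on April 16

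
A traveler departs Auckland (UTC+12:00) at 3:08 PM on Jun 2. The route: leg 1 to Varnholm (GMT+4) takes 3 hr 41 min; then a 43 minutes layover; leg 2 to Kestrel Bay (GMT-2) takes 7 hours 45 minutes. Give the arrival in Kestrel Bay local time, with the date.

1:17 PM on Jun 2

Convert departure to UTC: 3:08 PM − 12:00 = 3:08 AM UTC on Jun 2.
Add 3 hours 41 minutes leg 1 → 6:49 AM UTC.
Add 43 minutes layover in Varnholm → 7:32 AM UTC.
Add 7 hours and 45 minutes leg 2 → 3:17 PM UTC.
Kestrel Bay is UTC−2:00, so local arrival = 3:17 PM − 2:00 = 1:17 PM on Jun 2.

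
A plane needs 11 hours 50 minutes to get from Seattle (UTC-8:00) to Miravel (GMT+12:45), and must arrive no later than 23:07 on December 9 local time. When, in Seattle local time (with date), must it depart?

14:32 on Dec 8

Target arrival in UTC: 23:07 − 12:45 = 10:22 on Dec 9.
Subtract 11 hours and 50 minutes → departure 22:32 UTC on Dec 8.
Seattle is UTC−8:00: 22:32 − 8:00 = 14:32 on Dec 8.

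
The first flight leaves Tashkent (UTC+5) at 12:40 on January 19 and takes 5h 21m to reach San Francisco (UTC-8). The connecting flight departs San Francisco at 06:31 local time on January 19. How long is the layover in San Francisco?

1 hour 30 minutes

Convert departure to UTC: 12:40 − 5:00 = 07:40 UTC on Jan 19.
Add 5 hours and 21 minutes flight time → 13:01 UTC.
San Francisco is UTC−8:00, so local arrival = 13:01 − 8:00 = 05:01 on Jan 19.
Layover = 06:31 − 05:01 = 1 hour 30 minutes.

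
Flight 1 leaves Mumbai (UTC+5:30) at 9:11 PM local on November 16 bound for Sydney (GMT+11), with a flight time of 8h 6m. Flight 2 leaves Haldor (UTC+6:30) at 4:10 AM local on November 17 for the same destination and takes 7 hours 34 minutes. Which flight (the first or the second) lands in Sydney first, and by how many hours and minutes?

the first, by 5 hours 27 minutes

Flight 1 in UTC: 9:11 PM − 5:30 = 3:41 PM on Nov 16.
+8 hours 6 minutes → arrive 11:47 PM UTC on Nov 16.
Flight 2 in UTC: 4:10 AM − 6:30 = 9:40 PM on Nov 16.
+7 hours 34 minutes → arrive 5:14 AM UTC on Nov 17.
Flight 1 lands earlier by 5 hours 27 minutes.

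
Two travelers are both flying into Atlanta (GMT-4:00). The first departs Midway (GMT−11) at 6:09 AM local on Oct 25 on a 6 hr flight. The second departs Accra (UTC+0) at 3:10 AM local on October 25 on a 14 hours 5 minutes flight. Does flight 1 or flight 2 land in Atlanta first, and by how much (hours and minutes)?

the second, by 5 hours 54 minutes

Flight 1 in UTC: 6:09 AM + 11:00 = 5:09 PM on Oct 25.
+6 hours → arrive 11:09 PM UTC on Oct 25.
Flight 2 departs at 3:10 AM UTC (Oct 25).
+14 hours and 5 minutes → arrive 5:15 PM UTC on Oct 25.
Flight 2 lands earlier by 5 hours 54 minutes.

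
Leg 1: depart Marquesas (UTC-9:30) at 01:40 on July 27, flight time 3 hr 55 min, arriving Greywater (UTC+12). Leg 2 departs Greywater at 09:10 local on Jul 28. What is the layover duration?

Convert departure to UTC: 01:40 + 9:30 = 11:10 UTC on Jul 27.
Add 3 hours and 55 minutes flight time → 15:05 UTC.
Greywater is UTC+12:00, so local arrival = 15:05 + 12:00 = 03:05 on Jul 28.
Layover = 09:10 − 03:05 = 6 hours 5 minutes.

6 hours 5 minutes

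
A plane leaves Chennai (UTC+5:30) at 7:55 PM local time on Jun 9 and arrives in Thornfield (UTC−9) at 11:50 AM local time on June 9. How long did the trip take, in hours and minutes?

6 hours 25 minutes

Thornfield is 14:30 behind Chennai.
Clock-face elapsed time (ignoring zones) is −8 hours 5 minutes.
Actual elapsed = −8 hours 5 minutes + 14:30 = 6 hours 25 minutes.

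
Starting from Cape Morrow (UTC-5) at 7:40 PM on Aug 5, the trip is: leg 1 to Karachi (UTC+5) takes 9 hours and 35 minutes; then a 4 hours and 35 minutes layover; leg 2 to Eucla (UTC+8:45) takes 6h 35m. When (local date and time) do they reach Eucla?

6:10 AM on August 7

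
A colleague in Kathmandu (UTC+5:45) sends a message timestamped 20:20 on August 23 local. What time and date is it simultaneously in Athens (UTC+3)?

17:35 on August 23

In UTC: 20:20 − 5:45 = 14:35 on Aug 23.
Athens is UTC+3:00: 14:35 + 3:00 = 17:35 on Aug 23.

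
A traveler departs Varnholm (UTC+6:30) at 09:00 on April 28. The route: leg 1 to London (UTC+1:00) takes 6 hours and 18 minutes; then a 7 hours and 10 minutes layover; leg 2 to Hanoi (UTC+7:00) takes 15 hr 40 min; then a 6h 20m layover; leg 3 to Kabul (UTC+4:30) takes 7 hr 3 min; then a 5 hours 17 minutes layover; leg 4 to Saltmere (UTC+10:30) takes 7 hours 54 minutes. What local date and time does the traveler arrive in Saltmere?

Convert departure to UTC: 09:00 − 6:30 = 02:30 UTC on Apr 28.
Add 6 hours and 18 minutes leg 1 → 08:48 UTC.
Add 7 hours 10 minutes layover in London → 15:58 UTC.
Add 15 hours 40 minutes leg 2 → 07:38 UTC (Apr 29).
Add 6 hours and 20 minutes layover in Hanoi → 13:58 UTC.
Add 7 hours and 3 minutes leg 3 → 21:01 UTC.
Add 5 hours and 17 minutes layover in Kabul → 02:18 UTC (Apr 30).
Add 7 hours and 54 minutes leg 4 → 10:12 UTC.
Saltmere is UTC+10:30, so local arrival = 10:12 + 10:30 = 20:42 on Apr 30.

20:42 on April 30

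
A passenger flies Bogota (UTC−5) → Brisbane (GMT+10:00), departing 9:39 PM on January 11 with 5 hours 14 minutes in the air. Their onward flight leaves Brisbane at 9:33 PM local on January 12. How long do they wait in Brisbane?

Convert departure to UTC: 9:39 PM + 5:00 = 2:39 AM UTC on Jan 12.
Add 5 hours and 14 minutes flight time → 7:53 AM UTC.
Brisbane is UTC+10:00, so local arrival = 7:53 AM + 10:00 = 5:53 PM on Jan 12.
Layover = 9:33 PM − 5:53 PM = 3 hours 40 minutes.

3 hours 40 minutes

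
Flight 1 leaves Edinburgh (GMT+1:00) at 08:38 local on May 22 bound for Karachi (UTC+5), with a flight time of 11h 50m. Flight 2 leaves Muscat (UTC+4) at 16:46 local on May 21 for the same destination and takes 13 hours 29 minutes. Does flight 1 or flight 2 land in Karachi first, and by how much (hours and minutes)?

the second, by 17 hours 13 minutes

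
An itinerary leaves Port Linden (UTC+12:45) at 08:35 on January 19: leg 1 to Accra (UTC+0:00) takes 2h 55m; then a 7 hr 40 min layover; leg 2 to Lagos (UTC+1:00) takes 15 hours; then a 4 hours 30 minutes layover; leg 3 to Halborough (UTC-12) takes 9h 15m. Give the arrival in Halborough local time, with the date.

23:10 on January 19

Convert departure to UTC: 08:35 − 12:45 = 19:50 UTC on Jan 18.
Add 2 hours and 55 minutes leg 1 → 22:45 UTC.
Add 7 hours and 40 minutes layover in Accra → 06:25 UTC (Jan 19).
Add 15 hours leg 2 → 21:25 UTC.
Add 4 hours and 30 minutes layover in Lagos → 01:55 UTC (Jan 20).
Add 9 hours 15 minutes leg 3 → 11:10 UTC.
Halborough is UTC−12:00, so local arrival = 11:10 − 12:00 = 23:10 on Jan 19.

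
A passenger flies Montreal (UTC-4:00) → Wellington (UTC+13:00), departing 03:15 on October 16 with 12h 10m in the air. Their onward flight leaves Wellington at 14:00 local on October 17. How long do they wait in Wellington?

5 hours 35 minutes

Convert departure to UTC: 03:15 + 4:00 = 07:15 UTC on Oct 16.
Add 12 hours 10 minutes flight time → 19:25 UTC.
Wellington is UTC+13:00, so local arrival = 19:25 + 13:00 = 08:25 on Oct 17.
Layover = 14:00 − 08:25 = 5 hours 35 minutes.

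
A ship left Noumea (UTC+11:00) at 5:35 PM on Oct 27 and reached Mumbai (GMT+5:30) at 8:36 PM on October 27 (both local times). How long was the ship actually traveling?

8 hours 31 minutes

Mumbai is 5:30 behind Noumea.
Clock-face elapsed time (ignoring zones) is 3 hours 1 minute.
Actual elapsed = 3 hours 1 minute + 5:30 = 8 hours 31 minutes.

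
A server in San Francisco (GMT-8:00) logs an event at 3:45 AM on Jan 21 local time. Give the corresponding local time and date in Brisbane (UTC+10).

9:45 PM on January 21

Brisbane is 18:00 ahead of San Francisco.
Shift by the zone difference: 3:45 AM + 18:00 = 9:45 PM on Jan 21 in Brisbane.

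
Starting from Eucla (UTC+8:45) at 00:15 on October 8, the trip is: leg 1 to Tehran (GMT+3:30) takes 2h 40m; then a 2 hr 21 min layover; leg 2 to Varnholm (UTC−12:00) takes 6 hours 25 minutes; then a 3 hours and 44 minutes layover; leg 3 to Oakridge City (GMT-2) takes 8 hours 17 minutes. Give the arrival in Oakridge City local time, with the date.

12:57 on October 8

Convert departure to UTC: 00:15 − 8:45 = 15:30 UTC on Oct 7.
Add 2 hours and 40 minutes leg 1 → 18:10 UTC.
Add 2 hours and 21 minutes layover in Tehran → 20:31 UTC.
Add 6 hours 25 minutes leg 2 → 02:56 UTC (Oct 8).
Add 3 hours and 44 minutes layover in Varnholm → 06:40 UTC.
Add 8 hours 17 minutes leg 3 → 14:57 UTC.
Oakridge City is UTC−2:00, so local arrival = 14:57 − 2:00 = 12:57 on Oct 8.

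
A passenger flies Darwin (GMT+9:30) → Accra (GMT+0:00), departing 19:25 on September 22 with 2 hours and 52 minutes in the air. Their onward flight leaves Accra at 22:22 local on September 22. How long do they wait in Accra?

9 hours 35 minutes

Convert departure to UTC: 19:25 − 9:30 = 09:55 UTC on Sep 22.
Add 2 hours and 52 minutes flight time → 12:47 UTC.
Accra is UTC+0, so local arrival is the same: 12:47 on Sep 22.
Layover = 22:22 − 12:47 = 9 hours 35 minutes.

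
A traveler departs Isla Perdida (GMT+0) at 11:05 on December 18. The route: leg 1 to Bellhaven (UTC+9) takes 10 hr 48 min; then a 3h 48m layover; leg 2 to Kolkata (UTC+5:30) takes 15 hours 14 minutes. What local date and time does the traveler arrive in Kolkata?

22:25 on December 19

Isla Perdida is at UTC+0, so departure is already 11:05 UTC on Dec 18.
Add 10 hours and 48 minutes leg 1 → 21:53 UTC.
Add 3 hours 48 minutes layover in Bellhaven → 01:41 UTC (Dec 19).
Add 15 hours and 14 minutes leg 2 → 16:55 UTC.
Kolkata is UTC+5:30, so local arrival = 16:55 + 5:30 = 22:25 on Dec 19.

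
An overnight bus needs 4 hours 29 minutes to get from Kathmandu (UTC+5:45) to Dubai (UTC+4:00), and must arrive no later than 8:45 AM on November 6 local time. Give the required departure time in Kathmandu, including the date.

Target arrival in UTC: 8:45 AM − 4:00 = 4:45 AM on Nov 6.
Subtract 4 hours 29 minutes → departure 12:16 AM UTC on Nov 6.
Kathmandu is UTC+5:45: 12:16 AM + 5:45 = 6:01 AM on Nov 6.

6:01 AM on Nov 6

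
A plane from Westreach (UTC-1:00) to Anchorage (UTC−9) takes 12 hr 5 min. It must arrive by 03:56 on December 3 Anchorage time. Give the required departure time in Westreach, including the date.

23:51 on December 2

Target arrival in UTC: 03:56 + 9:00 = 12:56 on Dec 3.
Subtract 12 hours 5 minutes → departure 00:51 UTC on Dec 3.
Westreach is UTC−1:00: 00:51 − 1:00 = 23:51 on Dec 2.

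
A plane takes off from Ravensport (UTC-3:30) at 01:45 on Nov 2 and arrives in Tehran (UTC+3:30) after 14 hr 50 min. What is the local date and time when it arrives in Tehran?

23:35 on November 2

Convert departure to UTC: 01:45 + 3:30 = 05:15 UTC on Nov 2.
Add 14 hours 50 minutes travel time → 20:05 UTC.
Tehran is UTC+3:30, so local arrival = 20:05 + 3:30 = 23:35 on Nov 2.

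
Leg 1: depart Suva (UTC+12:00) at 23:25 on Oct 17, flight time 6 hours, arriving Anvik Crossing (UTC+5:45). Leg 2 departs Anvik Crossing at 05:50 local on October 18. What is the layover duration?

6 hours 40 minutes

Convert departure to UTC: 23:25 − 12:00 = 11:25 UTC on Oct 17.
Add 6 hours flight time → 17:25 UTC.
Anvik Crossing is UTC+5:45, so local arrival = 17:25 + 5:45 = 23:10 on Oct 17.
Layover = 05:50 − 23:10 (+1 day) = 6 hours 40 minutes.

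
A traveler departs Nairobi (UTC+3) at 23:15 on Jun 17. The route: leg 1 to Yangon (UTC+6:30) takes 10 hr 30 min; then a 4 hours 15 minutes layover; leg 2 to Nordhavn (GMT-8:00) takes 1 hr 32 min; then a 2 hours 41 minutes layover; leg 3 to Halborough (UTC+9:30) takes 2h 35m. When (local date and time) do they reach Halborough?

03:18 on Jun 19

Convert departure to UTC: 23:15 − 3:00 = 20:15 UTC on Jun 17.
Add 10 hours 30 minutes leg 1 → 06:45 UTC (Jun 18).
Add 4 hours 15 minutes layover in Yangon → 11:00 UTC.
Add 1 hour 32 minutes leg 2 → 12:32 UTC.
Add 2 hours 41 minutes layover in Nordhavn → 15:13 UTC.
Add 2 hours 35 minutes leg 3 → 17:48 UTC.
Halborough is UTC+9:30, so local arrival = 17:48 + 9:30 = 03:18 on Jun 19.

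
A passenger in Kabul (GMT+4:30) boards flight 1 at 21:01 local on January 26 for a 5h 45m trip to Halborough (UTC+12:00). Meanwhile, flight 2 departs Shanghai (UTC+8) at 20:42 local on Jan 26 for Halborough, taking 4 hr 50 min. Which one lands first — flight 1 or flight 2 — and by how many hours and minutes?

the second, by 4 hours 44 minutes

Flight 1 in UTC: 21:01 − 4:30 = 16:31 on Jan 26.
+5 hours and 45 minutes → arrive 22:16 UTC on Jan 26.
Flight 2 in UTC: 20:42 − 8:00 = 12:42 on Jan 26.
+4 hours and 50 minutes → arrive 17:32 UTC on Jan 26.
Flight 2 lands earlier by 4 hours 44 minutes.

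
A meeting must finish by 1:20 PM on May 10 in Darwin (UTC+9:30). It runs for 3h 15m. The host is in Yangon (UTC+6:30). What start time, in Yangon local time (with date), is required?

Target end time in UTC: 1:20 PM − 9:30 = 3:50 AM on May 10.
Subtract 3 hours and 15 minutes → start 12:35 AM UTC on May 10.
Yangon is UTC+6:30: 12:35 AM + 6:30 = 7:05 AM on May 10.

7:05 AM on May 10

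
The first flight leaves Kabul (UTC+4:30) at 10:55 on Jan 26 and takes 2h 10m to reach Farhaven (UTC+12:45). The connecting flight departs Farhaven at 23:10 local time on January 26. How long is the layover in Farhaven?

Convert departure to UTC: 10:55 − 4:30 = 06:25 UTC on Jan 26.
Add 2 hours 10 minutes flight time → 08:35 UTC.
Farhaven is UTC+12:45, so local arrival = 08:35 + 12:45 = 21:20 on Jan 26.
Layover = 23:10 − 21:20 = 1 hour 50 minutes.

1 hour 50 minutes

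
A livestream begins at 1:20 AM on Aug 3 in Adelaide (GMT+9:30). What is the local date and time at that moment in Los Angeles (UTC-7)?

8:50 AM on August 2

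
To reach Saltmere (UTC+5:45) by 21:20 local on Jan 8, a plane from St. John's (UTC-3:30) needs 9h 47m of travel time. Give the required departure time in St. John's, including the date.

Target arrival in UTC: 21:20 − 5:45 = 15:35 on Jan 8.
Subtract 9 hours 47 minutes → departure 05:48 UTC on Jan 8.
St. John's is UTC−3:30: 05:48 − 3:30 = 02:18 on Jan 8.

02:18 on January 8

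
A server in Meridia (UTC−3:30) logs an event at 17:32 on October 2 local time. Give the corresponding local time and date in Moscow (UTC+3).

In UTC: 17:32 + 3:30 = 21:02 on Oct 2.
Moscow is UTC+3:00: 21:02 + 3:00 = 00:02 on Oct 3.

00:02 on October 3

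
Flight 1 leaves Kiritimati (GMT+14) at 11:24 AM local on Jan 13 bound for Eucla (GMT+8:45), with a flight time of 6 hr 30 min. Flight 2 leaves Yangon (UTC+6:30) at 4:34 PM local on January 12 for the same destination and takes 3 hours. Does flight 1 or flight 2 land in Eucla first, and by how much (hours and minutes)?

the second, by 14 hours 50 minutes

Flight 1 in UTC: 11:24 AM − 14:00 = 9:24 PM on Jan 12.
+6 hours 30 minutes → arrive 3:54 AM UTC on Jan 13.
Flight 2 in UTC: 4:34 PM − 6:30 = 10:04 AM on Jan 12.
+3 hours → arrive 1:04 PM UTC on Jan 12.
Flight 2 lands earlier by 14 hours 50 minutes.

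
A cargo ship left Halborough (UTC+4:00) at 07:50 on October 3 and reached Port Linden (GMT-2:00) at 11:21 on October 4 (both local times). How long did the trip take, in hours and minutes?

Departure in UTC: 07:50 − 4:00 = 03:50 on Oct 3.
Arrival in UTC: 11:21 + 2:00 = 13:21 on Oct 4.
Elapsed = 13:21 − 03:50 (+1 day) = 33 hours 31 minutes.

33 hours 31 minutes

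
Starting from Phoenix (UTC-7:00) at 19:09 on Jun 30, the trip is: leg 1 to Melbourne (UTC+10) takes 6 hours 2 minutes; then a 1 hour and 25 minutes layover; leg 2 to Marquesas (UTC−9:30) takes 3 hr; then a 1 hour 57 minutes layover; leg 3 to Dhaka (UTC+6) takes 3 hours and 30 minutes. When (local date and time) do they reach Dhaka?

00:03 on Jul 2

Convert departure to UTC: 19:09 + 7:00 = 02:09 UTC on Jul 1.
Add 6 hours and 2 minutes leg 1 → 08:11 UTC.
Add 1 hour and 25 minutes layover in Melbourne → 09:36 UTC.
Add 3 hours leg 2 → 12:36 UTC.
Add 1 hour and 57 minutes layover in Marquesas → 14:33 UTC.
Add 3 hours 30 minutes leg 3 → 18:03 UTC.
Dhaka is UTC+6:00, so local arrival = 18:03 + 6:00 = 00:03 on Jul 2.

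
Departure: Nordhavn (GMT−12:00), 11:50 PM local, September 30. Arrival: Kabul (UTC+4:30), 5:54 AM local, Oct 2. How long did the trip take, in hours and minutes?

Departure in UTC: 11:50 PM + 12:00 = 11:50 AM on Oct 1.
Arrival in UTC: 5:54 AM − 4:30 = 1:24 AM on Oct 2.
Elapsed = 1:24 AM − 11:50 AM (+1 day) = 13 hours 34 minutes.

13 hours 34 minutes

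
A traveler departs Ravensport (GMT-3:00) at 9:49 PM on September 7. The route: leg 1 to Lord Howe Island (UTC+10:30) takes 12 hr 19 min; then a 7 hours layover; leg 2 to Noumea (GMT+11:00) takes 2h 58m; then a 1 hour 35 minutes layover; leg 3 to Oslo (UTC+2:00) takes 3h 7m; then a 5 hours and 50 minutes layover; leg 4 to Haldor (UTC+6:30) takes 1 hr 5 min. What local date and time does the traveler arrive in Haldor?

Convert departure to UTC: 9:49 PM + 3:00 = 12:49 AM UTC on Sep 8.
Add 12 hours and 19 minutes leg 1 → 1:08 PM UTC.
Add 7 hours layover in Lord Howe Island → 8:08 PM UTC.
Add 2 hours and 58 minutes leg 2 → 11:06 PM UTC.
Add 1 hour 35 minutes layover in Noumea → 12:41 AM UTC (Sep 9).
Add 3 hours 7 minutes leg 3 → 3:48 AM UTC.
Add 5 hours 50 minutes layover in Oslo → 9:38 AM UTC.
Add 1 hour 5 minutes leg 4 → 10:43 AM UTC.
Haldor is UTC+6:30, so local arrival = 10:43 AM + 6:30 = 5:13 PM on Sep 9.

5:13 PM on September 9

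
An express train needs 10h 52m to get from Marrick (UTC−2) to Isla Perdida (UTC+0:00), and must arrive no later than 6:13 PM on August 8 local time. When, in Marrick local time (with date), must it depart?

Target arrival is already UTC: 6:13 PM on Aug 8.
Subtract 10 hours 52 minutes → departure 7:21 AM UTC on Aug 8.
Marrick is UTC−2:00: 7:21 AM − 2:00 = 5:21 AM on Aug 8.

5:21 AM on Aug 8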